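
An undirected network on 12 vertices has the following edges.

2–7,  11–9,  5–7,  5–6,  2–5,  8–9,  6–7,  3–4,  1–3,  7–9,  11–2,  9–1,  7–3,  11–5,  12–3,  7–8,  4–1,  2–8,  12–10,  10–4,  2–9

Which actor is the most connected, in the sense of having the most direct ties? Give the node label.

7

Degrees — 1:3, 2:5, 3:4, 4:3, 5:4, 6:2, 7:6, 8:3, 9:5, 10:2, 11:3, 12:2.
The maximum is 6, attained only by 7.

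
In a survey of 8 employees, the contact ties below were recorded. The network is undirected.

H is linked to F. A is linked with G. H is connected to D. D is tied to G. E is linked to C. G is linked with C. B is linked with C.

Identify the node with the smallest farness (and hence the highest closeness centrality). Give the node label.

G

Farness (sum of distances to all others) for each node — A:18, B:20, C:14, D:14, E:20, F:24, G:12, H:18.
The smallest farness is 12, for G, so G has the highest closeness.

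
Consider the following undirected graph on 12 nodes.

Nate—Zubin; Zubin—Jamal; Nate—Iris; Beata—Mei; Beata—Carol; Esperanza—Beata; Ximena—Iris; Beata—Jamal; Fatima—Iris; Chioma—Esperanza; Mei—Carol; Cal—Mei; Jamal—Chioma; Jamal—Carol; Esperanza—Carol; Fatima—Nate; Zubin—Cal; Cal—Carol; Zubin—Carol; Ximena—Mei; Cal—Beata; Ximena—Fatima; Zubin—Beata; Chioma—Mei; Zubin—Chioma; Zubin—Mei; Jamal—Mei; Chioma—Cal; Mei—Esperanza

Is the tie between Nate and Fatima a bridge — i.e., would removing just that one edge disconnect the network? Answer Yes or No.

Even without that edge, Nate still reaches Fatima via Nate – Iris – Fatima, so the network stays connected. Not a bridge.

No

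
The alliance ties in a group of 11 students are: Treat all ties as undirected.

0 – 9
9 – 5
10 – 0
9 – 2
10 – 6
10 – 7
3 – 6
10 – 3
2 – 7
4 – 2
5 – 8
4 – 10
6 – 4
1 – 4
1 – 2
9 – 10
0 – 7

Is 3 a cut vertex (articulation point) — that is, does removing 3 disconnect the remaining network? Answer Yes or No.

Even without 3, every remaining node can still reach every other (the residual graph is connected), so 3 is not a cut vertex.

No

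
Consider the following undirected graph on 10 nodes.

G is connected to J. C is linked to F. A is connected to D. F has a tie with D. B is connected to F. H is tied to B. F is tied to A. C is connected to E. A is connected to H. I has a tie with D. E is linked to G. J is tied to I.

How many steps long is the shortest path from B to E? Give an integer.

3

One shortest route is B – F – C – E, which uses 3 edges, and at distance 2 from B we only reach {A, C, D}, which does not include E. So d(B,E) = 3.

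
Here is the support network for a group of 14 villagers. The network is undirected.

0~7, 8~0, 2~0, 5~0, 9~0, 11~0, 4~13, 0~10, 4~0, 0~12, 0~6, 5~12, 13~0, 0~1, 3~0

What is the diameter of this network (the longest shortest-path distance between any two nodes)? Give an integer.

2

Eccentricity of each node (its greatest distance to any other): 0:1, 1:2, 2:2, 3:2, 4:2, 5:2, 6:2, 7:2, 8:2, 9:2, 10:2, 11:2, 12:2, 13:2.
The maximum eccentricity is 2, realized for instance by the pair 5–11 via 5 – 0 – 11. So the diameter is 2.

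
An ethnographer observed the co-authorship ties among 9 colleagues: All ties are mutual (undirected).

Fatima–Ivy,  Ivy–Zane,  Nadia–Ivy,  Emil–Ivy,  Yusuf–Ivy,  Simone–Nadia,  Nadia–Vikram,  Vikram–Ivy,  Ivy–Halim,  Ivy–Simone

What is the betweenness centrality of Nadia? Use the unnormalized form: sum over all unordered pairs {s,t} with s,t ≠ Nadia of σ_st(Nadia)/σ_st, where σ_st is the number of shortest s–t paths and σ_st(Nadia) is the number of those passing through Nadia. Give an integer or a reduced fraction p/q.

Pairs whose geodesics pass through Nadia — Vikram–Simone: 1/2.
All other pairs contribute 0.
Summing the contributions gives betweenness(Nadia) = 1/2.

1/2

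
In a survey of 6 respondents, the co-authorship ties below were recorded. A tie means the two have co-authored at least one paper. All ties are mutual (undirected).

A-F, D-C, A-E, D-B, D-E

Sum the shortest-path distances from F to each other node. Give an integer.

Distances from F: A:1, B:4, C:4, D:3, E:2.
Sum = 1 + 4 + 4 + 3 + 2 = 14.

14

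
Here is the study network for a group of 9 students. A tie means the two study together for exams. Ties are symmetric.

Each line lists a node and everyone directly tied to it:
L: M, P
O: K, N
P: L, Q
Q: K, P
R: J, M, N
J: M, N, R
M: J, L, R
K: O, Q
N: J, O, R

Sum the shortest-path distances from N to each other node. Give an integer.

Distances from N: J:1, K:2, L:3, M:2, O:1, P:4, Q:3, R:1.
Sum = 1 + 2 + 3 + 2 + 1 + 4 + 3 + 1 = 17.

17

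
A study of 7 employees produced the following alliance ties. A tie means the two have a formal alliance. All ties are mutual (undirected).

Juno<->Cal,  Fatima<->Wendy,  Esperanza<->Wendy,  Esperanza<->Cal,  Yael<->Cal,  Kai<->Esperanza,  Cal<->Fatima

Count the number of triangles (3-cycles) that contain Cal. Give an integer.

0

Cal's neighbors are Esperanza, Fatima, Juno, and Yael, but none of them are tied to each other, so no triangle contains Cal.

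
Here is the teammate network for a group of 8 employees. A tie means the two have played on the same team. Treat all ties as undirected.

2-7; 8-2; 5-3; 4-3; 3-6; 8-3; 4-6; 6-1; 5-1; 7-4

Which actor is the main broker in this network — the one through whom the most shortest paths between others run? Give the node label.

3

Unnormalized betweenness of each node: 1:1/2, 2:1, 3:26/3, 4:29/6, 5:4/3, 6:11/3, 7:11/6, 8:19/6.
3 has the largest value, 26/3, making it the main broker — the node through which the most shortest paths run.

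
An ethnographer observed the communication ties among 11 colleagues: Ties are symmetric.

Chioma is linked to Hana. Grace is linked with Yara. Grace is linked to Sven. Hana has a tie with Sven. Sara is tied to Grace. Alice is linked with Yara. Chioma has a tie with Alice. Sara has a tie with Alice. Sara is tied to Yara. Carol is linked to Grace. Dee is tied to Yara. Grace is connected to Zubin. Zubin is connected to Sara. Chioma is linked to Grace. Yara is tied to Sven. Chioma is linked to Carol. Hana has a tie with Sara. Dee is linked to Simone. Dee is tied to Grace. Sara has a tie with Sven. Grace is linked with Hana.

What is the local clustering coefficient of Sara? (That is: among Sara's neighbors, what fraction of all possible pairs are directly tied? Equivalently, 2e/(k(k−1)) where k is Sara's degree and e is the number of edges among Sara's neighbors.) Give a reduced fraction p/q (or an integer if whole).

7/15

Sara's neighbors: Alice, Grace, Hana, Sven, Yara, and Zubin (k = 6).
Possible neighbor pairs: C(6,2) = 15. Edges among them: Alice–Yara, Grace–Hana, Grace–Sven, Grace–Yara, Grace–Zubin, Hana–Sven, Sven–Yara → e = 7.
Clustering(Sara) = 7/15.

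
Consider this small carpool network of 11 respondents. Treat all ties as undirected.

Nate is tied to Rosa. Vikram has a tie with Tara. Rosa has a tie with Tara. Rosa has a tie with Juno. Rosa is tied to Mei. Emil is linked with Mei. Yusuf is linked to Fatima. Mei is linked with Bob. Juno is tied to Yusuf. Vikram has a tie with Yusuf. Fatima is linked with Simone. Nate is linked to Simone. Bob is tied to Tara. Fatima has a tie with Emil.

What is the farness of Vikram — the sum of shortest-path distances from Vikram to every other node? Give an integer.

Distances from Vikram: Bob:2, Emil:3, Fatima:2, Juno:2, Mei:3, Nate:3, Rosa:2, Simone:3, Tara:1, Yusuf:1.
Sum = 2 + 3 + 2 + 2 + 3 + 3 + 2 + 3 + 1 + 1 = 22.

22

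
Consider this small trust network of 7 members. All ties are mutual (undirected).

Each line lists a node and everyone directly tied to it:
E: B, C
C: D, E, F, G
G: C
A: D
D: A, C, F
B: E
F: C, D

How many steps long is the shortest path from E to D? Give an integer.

2

One shortest route is E – C – D, which uses 2 edges, and E and D are not directly tied, so nothing shorter exists. So d(E,D) = 2.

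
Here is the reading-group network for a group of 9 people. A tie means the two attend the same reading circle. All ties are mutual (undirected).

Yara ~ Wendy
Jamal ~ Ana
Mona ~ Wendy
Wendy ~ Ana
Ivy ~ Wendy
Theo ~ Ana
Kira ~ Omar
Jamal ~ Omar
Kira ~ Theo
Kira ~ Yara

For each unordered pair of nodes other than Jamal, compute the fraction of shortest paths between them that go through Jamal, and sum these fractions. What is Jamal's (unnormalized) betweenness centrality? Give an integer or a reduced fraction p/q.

5/2

Pairs whose geodesics pass through Jamal — Wendy–Omar: 1/2; Ana–Omar: 1; Mona–Omar: 1/2; Omar–Ivy: 1/2.
All other pairs contribute 0.
Summing the contributions gives betweenness(Jamal) = 5/2.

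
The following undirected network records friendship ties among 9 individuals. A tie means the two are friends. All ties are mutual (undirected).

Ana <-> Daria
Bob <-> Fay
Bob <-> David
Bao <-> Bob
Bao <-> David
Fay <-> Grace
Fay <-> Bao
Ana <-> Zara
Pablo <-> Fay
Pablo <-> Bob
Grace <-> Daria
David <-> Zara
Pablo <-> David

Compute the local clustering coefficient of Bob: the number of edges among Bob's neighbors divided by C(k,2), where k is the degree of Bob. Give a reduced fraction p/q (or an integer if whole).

2/3

Bob's neighbors: Bao, David, Fay, and Pablo (k = 4).
Possible neighbor pairs: C(4,2) = 6. Edges among them: Bao–David, Bao–Fay, David–Pablo, Fay–Pablo → e = 4.
Clustering(Bob) = 4/6 = 2/3.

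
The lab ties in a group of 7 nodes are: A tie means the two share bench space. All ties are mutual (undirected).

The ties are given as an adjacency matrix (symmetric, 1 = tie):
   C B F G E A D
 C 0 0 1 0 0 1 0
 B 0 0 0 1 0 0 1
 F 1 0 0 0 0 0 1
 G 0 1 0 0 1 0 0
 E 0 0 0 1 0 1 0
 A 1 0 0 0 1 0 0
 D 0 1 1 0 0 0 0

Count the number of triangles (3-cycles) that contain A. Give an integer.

A's neighbors are C and E, but none of them are tied to each other, so no triangle contains A.

0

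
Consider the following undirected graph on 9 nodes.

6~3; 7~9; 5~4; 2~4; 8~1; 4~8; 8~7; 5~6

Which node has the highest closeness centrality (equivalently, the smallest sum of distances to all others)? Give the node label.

Farness (sum of distances to all others) for each node — 1:23, 2:22, 3:30, 4:15, 5:18, 6:23, 7:21, 8:16, 9:28.
The smallest farness is 15, for 4, so 4 has the highest closeness.

4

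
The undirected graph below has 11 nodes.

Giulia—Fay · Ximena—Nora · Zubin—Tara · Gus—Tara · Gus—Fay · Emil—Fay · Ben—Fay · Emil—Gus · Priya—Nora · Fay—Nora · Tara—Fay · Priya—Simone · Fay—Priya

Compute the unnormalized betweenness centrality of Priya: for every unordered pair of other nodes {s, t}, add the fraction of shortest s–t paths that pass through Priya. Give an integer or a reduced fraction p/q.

9

Pairs whose geodesics pass through Priya — Ximena–Simone: 1; Simone–Fay: 1; Simone–Ben: 1; Simone–Gus: 1; Simone–Giulia: 1; Simone–Zubin: 1; Simone–Emil: 1; Simone–Tara: 1; Simone–Nora: 1.
All other pairs contribute 0.
Summing the contributions gives betweenness(Priya) = 9.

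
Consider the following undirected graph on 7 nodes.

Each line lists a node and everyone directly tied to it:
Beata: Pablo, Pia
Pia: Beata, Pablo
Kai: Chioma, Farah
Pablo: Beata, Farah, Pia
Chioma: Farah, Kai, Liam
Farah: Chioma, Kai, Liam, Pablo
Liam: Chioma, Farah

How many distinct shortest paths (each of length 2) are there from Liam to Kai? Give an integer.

2

The shortest distance is 2. The length-2 paths are: Liam–Farah–Kai; Liam–Chioma–Kai.
That gives 2 distinct shortest paths.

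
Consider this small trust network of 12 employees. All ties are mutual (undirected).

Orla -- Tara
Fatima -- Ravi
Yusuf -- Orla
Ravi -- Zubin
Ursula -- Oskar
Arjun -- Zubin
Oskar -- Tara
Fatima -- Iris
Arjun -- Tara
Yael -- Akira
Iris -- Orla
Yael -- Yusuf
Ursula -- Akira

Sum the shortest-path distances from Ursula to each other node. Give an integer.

33

Distances from Ursula: Akira:1, Arjun:3, Fatima:5, Iris:4, Orla:3, Oskar:1, Ravi:5, Tara:2, Yael:2, Yusuf:3, Zubin:4.
Sum = 1 + 3 + 5 + 4 + 3 + 1 + 5 + 2 + 2 + 3 + 4 = 33.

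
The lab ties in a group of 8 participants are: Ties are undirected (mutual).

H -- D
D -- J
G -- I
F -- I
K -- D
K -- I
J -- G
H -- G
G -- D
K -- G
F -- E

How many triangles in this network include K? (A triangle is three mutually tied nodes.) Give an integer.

2

K's neighbors: D, G, and I.
Neighbor pairs that are themselves tied: K–D–G; K–G–I. Each forms one triangle with K, for 2 in total.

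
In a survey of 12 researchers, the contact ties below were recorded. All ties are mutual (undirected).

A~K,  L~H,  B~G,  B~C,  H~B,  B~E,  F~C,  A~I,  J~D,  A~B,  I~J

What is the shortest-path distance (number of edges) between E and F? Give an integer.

3

One shortest route is E – B – C – F, which uses 3 edges, and at distance 2 from E we only reach {A, C, G, H}, which does not include F. So d(E,F) = 3.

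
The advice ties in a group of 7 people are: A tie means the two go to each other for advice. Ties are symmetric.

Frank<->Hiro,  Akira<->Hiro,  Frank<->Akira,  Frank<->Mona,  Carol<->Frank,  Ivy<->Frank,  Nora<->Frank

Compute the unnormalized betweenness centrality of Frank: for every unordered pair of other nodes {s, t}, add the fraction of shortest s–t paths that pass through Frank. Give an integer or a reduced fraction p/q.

14

Pairs whose geodesics pass through Frank — Carol–Ivy: 1; Carol–Mona: 1; Carol–Hiro: 1; Carol–Nora: 1; Carol–Akira: 1; Ivy–Mona: 1; Ivy–Hiro: 1; Ivy–Nora: 1; Ivy–Akira: 1; Mona–Hiro: 1; Mona–Nora: 1; Mona–Akira: 1; Hiro–Nora: 1; Nora–Akira: 1.
All other pairs contribute 0.
Summing the contributions gives betweenness(Frank) = 14.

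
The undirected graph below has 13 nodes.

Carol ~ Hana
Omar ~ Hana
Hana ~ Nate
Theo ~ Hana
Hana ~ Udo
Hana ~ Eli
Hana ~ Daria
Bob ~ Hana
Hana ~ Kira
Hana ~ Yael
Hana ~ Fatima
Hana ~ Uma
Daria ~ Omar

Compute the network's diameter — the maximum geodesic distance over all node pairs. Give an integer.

2

Eccentricity of each node (its greatest distance to any other): Bob:2, Carol:2, Daria:2, Eli:2, Fatima:2, Hana:1, Kira:2, Nate:2, Omar:2, Theo:2, Udo:2, Uma:2, Yael:2.
The maximum eccentricity is 2, realized for instance by the pair Carol–Kira via Carol – Hana – Kira. So the diameter is 2.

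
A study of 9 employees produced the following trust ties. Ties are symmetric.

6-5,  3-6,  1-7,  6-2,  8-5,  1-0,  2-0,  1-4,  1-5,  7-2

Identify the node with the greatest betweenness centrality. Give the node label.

Unnormalized betweenness of each node: 0:1, 1:23/2, 2:9/2, 3:0, 4:0, 5:11, 6:9, 7:1, 8:0.
1 has the largest value, 23/2, making it the main broker — the node through which the most shortest paths run.

1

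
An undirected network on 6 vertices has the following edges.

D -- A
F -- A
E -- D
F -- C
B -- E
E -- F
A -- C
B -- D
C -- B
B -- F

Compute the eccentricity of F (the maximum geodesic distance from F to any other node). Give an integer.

2

Distances from F: A:1, B:1, C:1, D:2, E:1.
The largest is 2 (to D), so the eccentricity of F is 2.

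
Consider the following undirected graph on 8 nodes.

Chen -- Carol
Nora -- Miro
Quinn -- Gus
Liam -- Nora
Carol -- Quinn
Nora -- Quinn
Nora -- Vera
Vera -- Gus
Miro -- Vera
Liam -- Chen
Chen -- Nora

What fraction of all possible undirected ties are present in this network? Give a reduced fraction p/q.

There are 11 edges and 8 nodes, so the maximum possible is C(8,2) = 28.
Density = 11/28.

11/28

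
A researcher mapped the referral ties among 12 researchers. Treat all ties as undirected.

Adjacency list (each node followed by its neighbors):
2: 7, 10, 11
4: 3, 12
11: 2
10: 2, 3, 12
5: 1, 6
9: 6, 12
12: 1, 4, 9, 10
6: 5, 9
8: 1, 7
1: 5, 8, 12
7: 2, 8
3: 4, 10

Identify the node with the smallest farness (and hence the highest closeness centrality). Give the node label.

Farness (sum of distances to all others) for each node — 1:23, 2:26, 3:30, 4:28, 5:30, 6:32, 7:29, 8:27, 9:27, 10:22, 11:36, 12:20.
The smallest farness is 20, for 12, so 12 has the highest closeness.

12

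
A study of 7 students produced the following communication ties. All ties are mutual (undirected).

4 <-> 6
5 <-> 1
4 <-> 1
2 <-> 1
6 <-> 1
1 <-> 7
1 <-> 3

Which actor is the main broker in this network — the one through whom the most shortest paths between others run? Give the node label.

Unnormalized betweenness of each node: 1:14, 2:0, 3:0, 4:0, 5:0, 6:0, 7:0.
1 has the largest value, 14, making it the main broker — the node through which the most shortest paths run.

1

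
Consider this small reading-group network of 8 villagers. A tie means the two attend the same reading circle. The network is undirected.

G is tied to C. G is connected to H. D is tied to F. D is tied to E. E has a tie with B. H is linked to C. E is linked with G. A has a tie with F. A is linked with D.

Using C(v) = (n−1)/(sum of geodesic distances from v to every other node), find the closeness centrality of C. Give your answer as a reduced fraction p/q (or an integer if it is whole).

Distances from C: A:4, B:3, D:3, E:2, F:4, G:1, H:1. Sum = 18.
n = 8, so closeness = 7/18.

7/18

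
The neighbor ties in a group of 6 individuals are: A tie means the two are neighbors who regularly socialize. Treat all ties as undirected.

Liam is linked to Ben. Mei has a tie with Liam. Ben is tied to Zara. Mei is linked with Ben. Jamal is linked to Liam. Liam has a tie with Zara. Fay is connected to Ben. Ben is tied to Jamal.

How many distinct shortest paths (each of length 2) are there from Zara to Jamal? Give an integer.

2

The shortest distance is 2. The length-2 paths are: Zara–Ben–Jamal; Zara–Liam–Jamal.
That gives 2 distinct shortest paths.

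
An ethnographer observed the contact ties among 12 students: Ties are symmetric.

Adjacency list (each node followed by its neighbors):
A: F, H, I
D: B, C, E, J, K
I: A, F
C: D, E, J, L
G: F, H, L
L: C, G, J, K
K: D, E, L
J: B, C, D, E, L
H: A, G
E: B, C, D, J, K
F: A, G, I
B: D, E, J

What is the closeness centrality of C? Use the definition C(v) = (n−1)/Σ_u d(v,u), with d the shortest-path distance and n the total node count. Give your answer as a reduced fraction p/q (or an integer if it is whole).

Distances from C: A:4, B:2, D:1, E:1, F:3, G:2, H:3, I:4, J:1, K:2, L:1. Sum = 24.
n = 12, so closeness = 11/24.

11/24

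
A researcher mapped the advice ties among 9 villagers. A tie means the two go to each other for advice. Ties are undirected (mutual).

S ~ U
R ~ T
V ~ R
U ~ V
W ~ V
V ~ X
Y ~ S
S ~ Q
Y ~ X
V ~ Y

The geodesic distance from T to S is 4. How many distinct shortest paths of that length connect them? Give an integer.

2

The shortest distance is 4. The length-4 paths are: T–R–V–Y–S; T–R–V–U–S.
That gives 2 distinct shortest paths.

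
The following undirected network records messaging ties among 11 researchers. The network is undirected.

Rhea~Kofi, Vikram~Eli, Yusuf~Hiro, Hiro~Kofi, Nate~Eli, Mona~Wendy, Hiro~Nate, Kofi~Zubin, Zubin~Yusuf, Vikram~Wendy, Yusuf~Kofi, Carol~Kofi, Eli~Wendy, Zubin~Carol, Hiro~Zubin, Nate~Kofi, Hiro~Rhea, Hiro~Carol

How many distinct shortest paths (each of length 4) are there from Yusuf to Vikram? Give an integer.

2

The shortest distance is 4. The length-4 paths are: Yusuf–Kofi–Nate–Eli–Vikram; Yusuf–Hiro–Nate–Eli–Vikram.
That gives 2 distinct shortest paths.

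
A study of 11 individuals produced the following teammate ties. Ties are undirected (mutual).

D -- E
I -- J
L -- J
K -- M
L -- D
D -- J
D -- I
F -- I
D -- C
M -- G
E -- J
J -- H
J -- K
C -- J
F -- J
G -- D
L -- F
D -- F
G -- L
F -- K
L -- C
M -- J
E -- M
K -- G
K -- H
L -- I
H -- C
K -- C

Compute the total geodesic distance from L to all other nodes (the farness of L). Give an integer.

Distances from L: C:1, D:1, E:2, F:1, G:1, H:2, I:1, J:1, K:2, M:2.
Sum = 1 + 1 + 2 + 1 + 1 + 2 + 1 + 1 + 2 + 2 = 14.

14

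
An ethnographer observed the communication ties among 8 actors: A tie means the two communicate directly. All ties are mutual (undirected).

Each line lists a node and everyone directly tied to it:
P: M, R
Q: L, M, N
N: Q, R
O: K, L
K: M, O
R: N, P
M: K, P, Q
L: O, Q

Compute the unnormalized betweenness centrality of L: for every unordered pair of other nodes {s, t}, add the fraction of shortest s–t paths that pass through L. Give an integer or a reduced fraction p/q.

Pairs whose geodesics pass through L — Q–O: 1; N–O: 1; R–O: 1/2.
All other pairs contribute 0.
Summing the contributions gives betweenness(L) = 5/2.

5/2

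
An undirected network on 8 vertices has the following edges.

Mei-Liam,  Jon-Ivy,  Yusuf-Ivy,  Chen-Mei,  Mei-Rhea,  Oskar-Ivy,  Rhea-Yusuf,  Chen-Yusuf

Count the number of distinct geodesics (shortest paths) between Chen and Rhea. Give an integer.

2

The shortest distance is 2. The length-2 paths are: Chen–Yusuf–Rhea; Chen–Mei–Rhea.
That gives 2 distinct shortest paths.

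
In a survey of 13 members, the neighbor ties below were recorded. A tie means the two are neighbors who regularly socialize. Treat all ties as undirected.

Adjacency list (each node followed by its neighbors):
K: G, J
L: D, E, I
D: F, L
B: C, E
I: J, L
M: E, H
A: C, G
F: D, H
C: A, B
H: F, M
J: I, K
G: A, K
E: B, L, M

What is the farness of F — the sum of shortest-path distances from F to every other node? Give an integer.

42

Distances from F: A:6, B:4, C:5, D:1, E:3, G:6, H:1, I:3, J:4, K:5, L:2, M:2.
Sum = 6 + 4 + 5 + 1 + 3 + 6 + 1 + 3 + 4 + 5 + 2 + 2 = 42.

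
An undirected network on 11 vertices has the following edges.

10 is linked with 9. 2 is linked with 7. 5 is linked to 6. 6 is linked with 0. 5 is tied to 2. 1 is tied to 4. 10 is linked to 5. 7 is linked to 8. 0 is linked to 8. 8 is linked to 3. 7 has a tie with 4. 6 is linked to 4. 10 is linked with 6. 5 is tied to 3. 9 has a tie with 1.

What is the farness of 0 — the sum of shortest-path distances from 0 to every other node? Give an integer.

21

Distances from 0: 1:3, 2:3, 3:2, 4:2, 5:2, 6:1, 7:2, 8:1, 9:3, 10:2.
Sum = 3 + 3 + 2 + 2 + 2 + 1 + 2 + 1 + 3 + 2 = 21.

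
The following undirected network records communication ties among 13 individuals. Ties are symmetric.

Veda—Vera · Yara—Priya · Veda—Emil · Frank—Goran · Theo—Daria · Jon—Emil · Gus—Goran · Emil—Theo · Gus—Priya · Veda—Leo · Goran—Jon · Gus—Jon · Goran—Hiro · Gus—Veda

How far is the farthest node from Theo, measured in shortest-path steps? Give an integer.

5

Distances from Theo: Daria:1, Emil:1, Frank:4, Goran:3, Gus:3, Hiro:4, Jon:2, Leo:3, Priya:4, Veda:2, Vera:3, Yara:5.
The largest is 5 (to Yara), so the eccentricity of Theo is 5.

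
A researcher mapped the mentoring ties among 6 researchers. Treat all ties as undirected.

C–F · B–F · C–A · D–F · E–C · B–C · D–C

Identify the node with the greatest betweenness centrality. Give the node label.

C

Unnormalized betweenness of each node: A:0, B:0, C:15/2, D:0, E:0, F:1/2.
C has the largest value, 15/2, making it the main broker — the node through which the most shortest paths run.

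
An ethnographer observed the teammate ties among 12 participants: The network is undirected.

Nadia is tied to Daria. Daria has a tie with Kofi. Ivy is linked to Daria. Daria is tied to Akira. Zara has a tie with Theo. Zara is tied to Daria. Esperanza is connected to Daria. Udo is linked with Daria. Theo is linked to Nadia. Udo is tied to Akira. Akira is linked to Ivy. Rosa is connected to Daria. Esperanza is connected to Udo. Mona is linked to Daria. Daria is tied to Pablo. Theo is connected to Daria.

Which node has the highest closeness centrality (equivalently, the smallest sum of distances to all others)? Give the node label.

Farness (sum of distances to all others) for each node — Akira:19, Daria:11, Esperanza:20, Ivy:20, Kofi:21, Mona:21, Nadia:20, Pablo:21, Rosa:21, Theo:19, Udo:19, Zara:20.
The smallest farness is 11, for Daria, so Daria has the highest closeness.

Daria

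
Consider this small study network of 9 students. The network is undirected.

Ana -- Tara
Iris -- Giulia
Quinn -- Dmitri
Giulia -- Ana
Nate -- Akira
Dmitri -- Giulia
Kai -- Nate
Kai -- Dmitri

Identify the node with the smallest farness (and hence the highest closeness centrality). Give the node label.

Dmitri

Farness (sum of distances to all others) for each node — Akira:30, Ana:21, Dmitri:15, Giulia:16, Iris:23, Kai:18, Nate:23, Quinn:22, Tara:28.
The smallest farness is 15, for Dmitri, so Dmitri has the highest closeness.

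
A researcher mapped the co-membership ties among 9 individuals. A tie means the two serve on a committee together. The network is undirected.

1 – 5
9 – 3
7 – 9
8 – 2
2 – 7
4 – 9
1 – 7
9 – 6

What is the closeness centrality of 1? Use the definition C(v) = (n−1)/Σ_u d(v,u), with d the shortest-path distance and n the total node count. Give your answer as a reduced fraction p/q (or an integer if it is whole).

Distances from 1: 2:2, 3:3, 4:3, 5:1, 6:3, 7:1, 8:3, 9:2. Sum = 18.
n = 9, so closeness = 8/18 = 4/9.

4/9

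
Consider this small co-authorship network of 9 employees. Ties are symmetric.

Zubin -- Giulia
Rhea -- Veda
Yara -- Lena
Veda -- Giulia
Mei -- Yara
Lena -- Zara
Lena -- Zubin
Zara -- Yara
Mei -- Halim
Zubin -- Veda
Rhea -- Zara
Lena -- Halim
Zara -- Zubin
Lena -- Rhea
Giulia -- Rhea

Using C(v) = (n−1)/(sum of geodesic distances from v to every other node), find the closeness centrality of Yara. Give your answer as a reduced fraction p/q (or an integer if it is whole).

Distances from Yara: Giulia:3, Halim:2, Lena:1, Mei:1, Rhea:2, Veda:3, Zara:1, Zubin:2. Sum = 15.
n = 9, so closeness = 8/15.

8/15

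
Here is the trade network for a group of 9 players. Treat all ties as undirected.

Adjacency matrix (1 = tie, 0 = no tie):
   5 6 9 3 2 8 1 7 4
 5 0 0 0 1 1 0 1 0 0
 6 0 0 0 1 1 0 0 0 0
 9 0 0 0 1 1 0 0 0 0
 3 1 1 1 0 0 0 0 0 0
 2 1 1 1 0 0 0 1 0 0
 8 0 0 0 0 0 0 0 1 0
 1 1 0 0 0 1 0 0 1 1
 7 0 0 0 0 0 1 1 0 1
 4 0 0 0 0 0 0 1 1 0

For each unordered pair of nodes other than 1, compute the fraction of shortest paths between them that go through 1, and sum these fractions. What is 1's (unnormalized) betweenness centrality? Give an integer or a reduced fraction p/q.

15

Pairs whose geodesics pass through 1 — 5–8: 1; 5–7: 1; 5–4: 1; 6–8: 1; 6–7: 1; 6–4: 1; 9–8: 1; 9–7: 1; 9–4: 1; 3–8: 1; 3–7: 1; 3–4: 1; 2–8: 1; 2–7: 1 … (+1 more pairs).
All other pairs contribute 0.
Summing the contributions gives betweenness(1) = 15.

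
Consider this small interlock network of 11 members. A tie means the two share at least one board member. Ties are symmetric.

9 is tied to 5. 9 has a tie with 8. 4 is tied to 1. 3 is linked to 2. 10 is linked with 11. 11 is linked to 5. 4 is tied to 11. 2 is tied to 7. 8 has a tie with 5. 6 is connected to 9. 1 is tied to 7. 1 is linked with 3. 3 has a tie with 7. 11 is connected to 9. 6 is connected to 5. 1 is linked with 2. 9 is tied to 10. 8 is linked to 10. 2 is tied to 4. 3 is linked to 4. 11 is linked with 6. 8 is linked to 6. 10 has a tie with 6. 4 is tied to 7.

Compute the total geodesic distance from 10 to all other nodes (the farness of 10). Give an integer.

20

Distances from 10: 1:3, 2:3, 3:3, 4:2, 5:2, 6:1, 7:3, 8:1, 9:1, 11:1.
Sum = 3 + 3 + 3 + 2 + 2 + 1 + 3 + 1 + 1 + 1 = 20.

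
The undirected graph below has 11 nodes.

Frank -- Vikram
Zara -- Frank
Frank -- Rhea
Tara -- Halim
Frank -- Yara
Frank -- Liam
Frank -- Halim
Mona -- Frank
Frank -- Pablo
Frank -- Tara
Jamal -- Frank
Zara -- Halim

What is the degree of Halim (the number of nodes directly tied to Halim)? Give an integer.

Halim is directly tied to Frank, Tara, and Zara. That is 3 neighbors, so the degree of Halim is 3.

3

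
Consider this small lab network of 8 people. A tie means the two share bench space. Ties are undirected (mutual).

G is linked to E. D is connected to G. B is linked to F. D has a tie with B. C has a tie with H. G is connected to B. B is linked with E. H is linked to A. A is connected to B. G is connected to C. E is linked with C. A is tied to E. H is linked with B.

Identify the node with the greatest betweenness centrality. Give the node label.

Unnormalized betweenness of each node: A:1/3, B:59/6, C:5/6, D:0, E:5/3, F:0, G:13/6, H:7/6.
B has the largest value, 59/6, making it the main broker — the node through which the most shortest paths run.

B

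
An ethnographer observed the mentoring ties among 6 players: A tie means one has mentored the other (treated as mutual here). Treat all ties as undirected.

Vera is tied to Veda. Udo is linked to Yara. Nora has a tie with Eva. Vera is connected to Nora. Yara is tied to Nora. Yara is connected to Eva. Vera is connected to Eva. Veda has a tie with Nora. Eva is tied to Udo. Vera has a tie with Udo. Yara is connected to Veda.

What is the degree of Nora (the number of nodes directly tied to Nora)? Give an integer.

4

Nora is directly tied to Eva, Veda, Vera, and Yara. That is 4 neighbors, so the degree of Nora is 4.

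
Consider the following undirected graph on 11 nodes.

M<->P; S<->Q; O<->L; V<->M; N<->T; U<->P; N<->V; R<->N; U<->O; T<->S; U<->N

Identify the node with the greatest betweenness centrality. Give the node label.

N

Unnormalized betweenness of each node: L:0, M:1, N:30, O:9, P:3, Q:0, R:0, S:9, T:16, U:21, V:5.
N has the largest value, 30, making it the main broker — the node through which the most shortest paths run.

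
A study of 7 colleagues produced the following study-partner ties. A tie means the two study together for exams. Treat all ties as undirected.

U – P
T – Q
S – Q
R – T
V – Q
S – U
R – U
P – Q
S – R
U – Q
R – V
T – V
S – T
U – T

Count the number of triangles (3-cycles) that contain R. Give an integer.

4

R's neighbors: S, T, U, and V.
Neighbor pairs that are themselves tied: R–S–T; R–S–U; R–T–U; R–T–V. Each forms one triangle with R, for 4 in total.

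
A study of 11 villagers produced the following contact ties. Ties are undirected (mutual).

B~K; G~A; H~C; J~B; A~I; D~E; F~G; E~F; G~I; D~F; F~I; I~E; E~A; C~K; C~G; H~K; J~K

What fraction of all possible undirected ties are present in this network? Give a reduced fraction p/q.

There are 17 edges and 11 nodes, so the maximum possible is C(11,2) = 55.
Density = 17/55.

17/55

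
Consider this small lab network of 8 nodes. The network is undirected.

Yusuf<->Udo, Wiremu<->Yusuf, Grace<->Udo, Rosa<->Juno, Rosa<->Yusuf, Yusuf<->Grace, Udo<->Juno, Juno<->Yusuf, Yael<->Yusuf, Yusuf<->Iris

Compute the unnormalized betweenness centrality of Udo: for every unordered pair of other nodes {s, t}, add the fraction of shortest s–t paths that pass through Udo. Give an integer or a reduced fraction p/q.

Pairs whose geodesics pass through Udo — Juno–Grace: 1/2.
All other pairs contribute 0.
Summing the contributions gives betweenness(Udo) = 1/2.

1/2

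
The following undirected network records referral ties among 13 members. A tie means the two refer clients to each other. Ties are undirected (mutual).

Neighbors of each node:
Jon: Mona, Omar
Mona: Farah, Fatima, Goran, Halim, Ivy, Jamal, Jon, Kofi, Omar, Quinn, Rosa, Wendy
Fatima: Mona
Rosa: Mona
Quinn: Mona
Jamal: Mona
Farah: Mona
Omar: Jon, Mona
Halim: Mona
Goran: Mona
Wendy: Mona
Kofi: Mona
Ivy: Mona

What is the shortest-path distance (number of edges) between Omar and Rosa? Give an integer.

One shortest route is Omar – Mona – Rosa, which uses 2 edges, and Omar and Rosa are not directly tied, so nothing shorter exists. So d(Omar,Rosa) = 2.

2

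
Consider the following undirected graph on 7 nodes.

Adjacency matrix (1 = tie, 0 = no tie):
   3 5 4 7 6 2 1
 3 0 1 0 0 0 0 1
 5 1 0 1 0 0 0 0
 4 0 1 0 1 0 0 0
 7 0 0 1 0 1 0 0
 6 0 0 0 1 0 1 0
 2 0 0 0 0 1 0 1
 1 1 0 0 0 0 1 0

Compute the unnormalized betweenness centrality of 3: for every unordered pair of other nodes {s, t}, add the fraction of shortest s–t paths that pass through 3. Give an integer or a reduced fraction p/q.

3

Pairs whose geodesics pass through 3 — 5–2: 1; 5–1: 1; 4–1: 1.
All other pairs contribute 0.
Summing the contributions gives betweenness(3) = 3.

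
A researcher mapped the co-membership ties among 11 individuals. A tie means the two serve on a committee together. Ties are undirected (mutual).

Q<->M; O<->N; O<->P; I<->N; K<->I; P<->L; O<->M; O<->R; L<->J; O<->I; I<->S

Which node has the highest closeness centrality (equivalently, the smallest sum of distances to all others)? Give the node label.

Farness (sum of distances to all others) for each node — I:20, J:37, K:29, L:28, M:23, N:22, O:16, P:21, Q:32, R:25, S:29.
The smallest farness is 16, for O, so O has the highest closeness.

O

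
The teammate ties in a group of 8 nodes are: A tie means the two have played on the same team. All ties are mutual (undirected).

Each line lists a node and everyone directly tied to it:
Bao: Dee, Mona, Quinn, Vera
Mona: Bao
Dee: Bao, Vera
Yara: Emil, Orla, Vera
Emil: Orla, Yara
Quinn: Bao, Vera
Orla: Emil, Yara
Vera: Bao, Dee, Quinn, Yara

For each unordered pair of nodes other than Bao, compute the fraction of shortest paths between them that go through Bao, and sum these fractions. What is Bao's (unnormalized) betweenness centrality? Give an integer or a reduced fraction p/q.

13/2

Pairs whose geodesics pass through Bao — Orla–Mona: 1; Emil–Mona: 1; Yara–Mona: 1; Vera–Mona: 1; Mona–Quinn: 1; Mona–Dee: 1; Quinn–Dee: 1/2.
All other pairs contribute 0.
Summing the contributions gives betweenness(Bao) = 13/2.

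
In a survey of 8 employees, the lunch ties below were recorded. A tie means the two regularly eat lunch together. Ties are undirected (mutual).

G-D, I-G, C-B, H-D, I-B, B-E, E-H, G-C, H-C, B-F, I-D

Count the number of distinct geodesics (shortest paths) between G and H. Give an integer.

2

The shortest distance is 2. The length-2 paths are: G–C–H; G–D–H.
That gives 2 distinct shortest paths.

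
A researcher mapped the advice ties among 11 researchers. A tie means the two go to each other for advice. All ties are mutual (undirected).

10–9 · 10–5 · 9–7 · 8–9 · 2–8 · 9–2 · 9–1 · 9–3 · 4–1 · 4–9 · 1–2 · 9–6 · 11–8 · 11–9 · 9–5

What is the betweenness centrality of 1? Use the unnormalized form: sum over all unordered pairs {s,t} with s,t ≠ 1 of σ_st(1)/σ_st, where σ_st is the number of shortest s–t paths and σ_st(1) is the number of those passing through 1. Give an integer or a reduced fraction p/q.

Pairs whose geodesics pass through 1 — 2–4: 1/2.
All other pairs contribute 0.
Summing the contributions gives betweenness(1) = 1/2.

1/2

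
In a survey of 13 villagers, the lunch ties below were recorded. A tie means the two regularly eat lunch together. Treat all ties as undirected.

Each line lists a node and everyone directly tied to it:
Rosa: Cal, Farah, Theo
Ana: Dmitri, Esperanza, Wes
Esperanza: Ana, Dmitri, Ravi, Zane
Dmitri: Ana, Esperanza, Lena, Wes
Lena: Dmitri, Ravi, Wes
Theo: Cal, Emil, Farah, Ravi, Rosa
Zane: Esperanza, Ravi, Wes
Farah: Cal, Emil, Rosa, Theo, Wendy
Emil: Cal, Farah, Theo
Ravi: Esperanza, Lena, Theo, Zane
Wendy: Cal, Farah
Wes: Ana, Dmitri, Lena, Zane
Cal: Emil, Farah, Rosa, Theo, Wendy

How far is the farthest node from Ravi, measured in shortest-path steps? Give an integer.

Distances from Ravi: Ana:2, Cal:2, Dmitri:2, Emil:2, Esperanza:1, Farah:2, Lena:1, Rosa:2, Theo:1, Wendy:3, Wes:2, Zane:1.
The largest is 3 (to Wendy), so the eccentricity of Ravi is 3.

3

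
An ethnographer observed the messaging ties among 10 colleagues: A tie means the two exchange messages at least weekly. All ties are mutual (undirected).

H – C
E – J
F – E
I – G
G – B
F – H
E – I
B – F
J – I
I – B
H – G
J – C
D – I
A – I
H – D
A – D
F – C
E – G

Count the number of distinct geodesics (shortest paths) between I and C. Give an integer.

The shortest distance is 2, and the only length-2 path is I–J–C. So there is exactly 1 shortest path.

1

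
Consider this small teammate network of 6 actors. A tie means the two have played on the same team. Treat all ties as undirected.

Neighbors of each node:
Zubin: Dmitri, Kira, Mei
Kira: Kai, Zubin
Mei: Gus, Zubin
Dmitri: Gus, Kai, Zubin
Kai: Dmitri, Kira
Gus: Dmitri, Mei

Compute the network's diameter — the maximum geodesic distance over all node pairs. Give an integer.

Eccentricity of each node (its greatest distance to any other): Dmitri:2, Gus:3, Kai:3, Kira:3, Mei:3, Zubin:2.
The maximum eccentricity is 3, realized for instance by the pair Mei–Kai via Mei – Zubin – Kira – Kai. So the diameter is 3.

3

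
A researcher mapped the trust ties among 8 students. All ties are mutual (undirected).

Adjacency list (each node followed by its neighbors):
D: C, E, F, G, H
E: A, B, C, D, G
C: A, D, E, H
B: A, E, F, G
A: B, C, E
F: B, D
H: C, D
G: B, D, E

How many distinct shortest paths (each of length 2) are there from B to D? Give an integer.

The shortest distance is 2. The length-2 paths are: B–G–D; B–E–D; B–F–D.
That gives 3 distinct shortest paths.

3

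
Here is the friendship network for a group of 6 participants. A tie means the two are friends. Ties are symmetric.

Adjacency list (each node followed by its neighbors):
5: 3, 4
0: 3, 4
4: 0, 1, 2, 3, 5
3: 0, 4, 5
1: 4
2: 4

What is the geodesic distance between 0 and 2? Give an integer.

One shortest route is 0 – 4 – 2, which uses 2 edges, and 0 and 2 are not directly tied, so nothing shorter exists. So d(0,2) = 2.

2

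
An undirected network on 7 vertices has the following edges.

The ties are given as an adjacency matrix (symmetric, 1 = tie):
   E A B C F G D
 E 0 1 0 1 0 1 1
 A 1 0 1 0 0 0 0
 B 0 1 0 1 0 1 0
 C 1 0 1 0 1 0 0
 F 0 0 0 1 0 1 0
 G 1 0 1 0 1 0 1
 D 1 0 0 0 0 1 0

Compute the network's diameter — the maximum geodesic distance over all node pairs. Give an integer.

3

Eccentricity of each node (its greatest distance to any other): A:3, B:2, C:2, D:2, E:2, F:3, G:2.
The maximum eccentricity is 3, realized for instance by the pair A–F via A – E – C – F. So the diameter is 3.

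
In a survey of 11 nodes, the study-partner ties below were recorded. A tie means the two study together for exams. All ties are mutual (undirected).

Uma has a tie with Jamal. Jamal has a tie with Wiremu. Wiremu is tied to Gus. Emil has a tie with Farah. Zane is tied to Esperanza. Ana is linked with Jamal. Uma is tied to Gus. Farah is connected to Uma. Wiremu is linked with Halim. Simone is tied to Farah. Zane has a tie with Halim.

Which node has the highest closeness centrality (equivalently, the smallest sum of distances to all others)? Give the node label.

Farness (sum of distances to all others) for each node — Ana:31, Emil:37, Esperanza:44, Farah:28, Gus:24, Halim:28, Jamal:22, Simone:37, Uma:23, Wiremu:23, Zane:35.
The smallest farness is 22, for Jamal, so Jamal has the highest closeness.

Jamal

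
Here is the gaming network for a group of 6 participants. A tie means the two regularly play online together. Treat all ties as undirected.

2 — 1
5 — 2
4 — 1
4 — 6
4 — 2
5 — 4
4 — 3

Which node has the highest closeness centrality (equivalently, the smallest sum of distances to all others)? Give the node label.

Farness (sum of distances to all others) for each node — 1:8, 2:7, 3:9, 4:5, 5:8, 6:9.
The smallest farness is 5, for 4, so 4 has the highest closeness.

4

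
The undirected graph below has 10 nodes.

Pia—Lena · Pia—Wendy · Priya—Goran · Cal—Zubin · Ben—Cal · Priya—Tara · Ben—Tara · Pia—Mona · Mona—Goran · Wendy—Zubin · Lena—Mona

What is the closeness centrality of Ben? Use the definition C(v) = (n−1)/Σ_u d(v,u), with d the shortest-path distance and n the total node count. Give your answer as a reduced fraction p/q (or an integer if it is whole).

9/25

Distances from Ben: Cal:1, Goran:3, Lena:5, Mona:4, Pia:4, Priya:2, Tara:1, Wendy:3, Zubin:2. Sum = 25.
n = 10, so closeness = 9/25.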